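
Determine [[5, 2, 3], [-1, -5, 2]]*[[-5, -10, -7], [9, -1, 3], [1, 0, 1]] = [[-4, -52, -26], [-38, 15, -6]]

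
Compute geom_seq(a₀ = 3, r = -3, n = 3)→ a_0 = 3*(-3)^0 = 3
a_1 = 3*(-3)^1 = -9
a_2 = 3*(-3)^2 = 27
= [3, -9, 27]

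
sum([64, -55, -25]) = 64 + (-55) + (-25)
= -16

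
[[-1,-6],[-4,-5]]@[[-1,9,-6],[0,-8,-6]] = [[1, 39, 42], [4, 4, 54]]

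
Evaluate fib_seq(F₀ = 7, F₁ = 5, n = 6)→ [7, 5, 12, 17, 29, 46]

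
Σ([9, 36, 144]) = 189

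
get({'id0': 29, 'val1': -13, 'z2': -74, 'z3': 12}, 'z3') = 12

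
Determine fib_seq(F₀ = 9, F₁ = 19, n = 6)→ [9, 19, 28, 47, 75, 122]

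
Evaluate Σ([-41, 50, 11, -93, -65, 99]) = -39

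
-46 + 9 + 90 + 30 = 83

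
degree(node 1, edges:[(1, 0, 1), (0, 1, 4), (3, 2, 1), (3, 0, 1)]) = incident: (1,0), (0,1)
= 2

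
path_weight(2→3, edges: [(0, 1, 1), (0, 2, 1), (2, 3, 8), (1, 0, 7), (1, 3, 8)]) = 8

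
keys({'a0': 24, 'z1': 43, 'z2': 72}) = ['a0', 'z1', 'z2']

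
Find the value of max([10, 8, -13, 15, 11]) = 15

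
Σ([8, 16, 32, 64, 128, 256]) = 504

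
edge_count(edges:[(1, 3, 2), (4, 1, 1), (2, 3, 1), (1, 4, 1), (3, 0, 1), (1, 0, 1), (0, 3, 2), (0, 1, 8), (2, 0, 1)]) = 9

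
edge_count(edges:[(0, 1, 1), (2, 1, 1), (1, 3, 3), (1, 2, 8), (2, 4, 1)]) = 5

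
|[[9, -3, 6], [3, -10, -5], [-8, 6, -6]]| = (1)*(9)*det([[-10, -5], [6, -6]]) + (-1)*(-3)*det([[3, -5], [-8, -6]]) + (1)*(6)*det([[3, -10], [-8, 6]])
= 810 + -174 + -372
= 264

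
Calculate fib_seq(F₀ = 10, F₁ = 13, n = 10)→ F_2 = F_1 + F_0 = 23
F_3 = F_2 + F_1 = 36
F_4 = F_3 + F_2 = 59
...
= [10, 13, 23, 36, 59, 95, 154, 249, 403, 652]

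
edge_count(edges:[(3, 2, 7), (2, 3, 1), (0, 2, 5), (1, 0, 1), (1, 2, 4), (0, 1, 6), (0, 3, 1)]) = 7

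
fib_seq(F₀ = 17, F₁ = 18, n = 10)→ F_2 = F_1 + F_0 = 35
F_3 = F_2 + F_1 = 53
F_4 = F_3 + F_2 = 88
...
= [17, 18, 35, 53, 88, 141, 229, 370, 599, 969]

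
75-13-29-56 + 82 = 59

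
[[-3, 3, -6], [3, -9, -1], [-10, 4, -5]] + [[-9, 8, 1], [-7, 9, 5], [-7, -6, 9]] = [[-12, 11, -5], [-4, 0, 4], [-17, -2, 4]]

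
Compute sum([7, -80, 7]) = -66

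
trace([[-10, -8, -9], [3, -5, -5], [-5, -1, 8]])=diagonal: (-10) + (-5) + 8
= -7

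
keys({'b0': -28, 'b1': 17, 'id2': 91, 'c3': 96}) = ['b0', 'b1', 'id2', 'c3']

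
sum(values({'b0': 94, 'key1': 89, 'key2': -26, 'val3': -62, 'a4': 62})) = 157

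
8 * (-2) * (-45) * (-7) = -5040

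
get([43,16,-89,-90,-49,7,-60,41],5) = 7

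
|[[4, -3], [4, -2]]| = (4)*(-2) - (-3)*(4)
= 4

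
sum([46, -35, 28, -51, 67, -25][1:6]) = -16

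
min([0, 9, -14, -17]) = -17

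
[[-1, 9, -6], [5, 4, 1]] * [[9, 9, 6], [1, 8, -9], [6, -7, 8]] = C[0][0] = (-1)*(9) + (9)*(1) + (-6)*(6) = -36
C[0][1] = (-1)*(9) + (9)*(8) + (-6)*(-7) = 105
C[0][2] = (-1)*(6) + (9)*(-9) + (-6)*(8) = -135
C[1][0] = (5)*(9) + (4)*(1) + (1)*(6) = 55
C[1][1] = (5)*(9) + (4)*(8) + (1)*(-7) = 70
C[1][2] = (5)*(6) + (4)*(-9) + (1)*(8) = 2
= [[-36, 105, -135], [55, 70, 2]]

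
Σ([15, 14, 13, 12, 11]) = 65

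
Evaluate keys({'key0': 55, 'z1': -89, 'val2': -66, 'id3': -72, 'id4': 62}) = ['key0', 'z1', 'val2', 'id3', 'id4']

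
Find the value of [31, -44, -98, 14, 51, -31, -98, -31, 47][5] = -31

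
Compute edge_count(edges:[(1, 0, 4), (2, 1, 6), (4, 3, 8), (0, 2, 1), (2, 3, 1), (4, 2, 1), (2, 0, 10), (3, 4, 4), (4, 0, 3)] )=9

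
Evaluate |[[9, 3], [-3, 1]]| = (9)*(1) - (3)*(-3)
= 18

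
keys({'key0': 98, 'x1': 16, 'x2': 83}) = ['key0', 'x1', 'x2']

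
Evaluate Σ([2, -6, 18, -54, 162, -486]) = -364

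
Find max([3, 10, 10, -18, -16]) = 10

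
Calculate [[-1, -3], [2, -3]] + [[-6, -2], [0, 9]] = [[-7, -5], [2, 6]]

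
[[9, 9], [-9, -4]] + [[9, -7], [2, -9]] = [[18, 2], [-7, -13]]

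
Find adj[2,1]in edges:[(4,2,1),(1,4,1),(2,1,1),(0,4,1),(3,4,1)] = 1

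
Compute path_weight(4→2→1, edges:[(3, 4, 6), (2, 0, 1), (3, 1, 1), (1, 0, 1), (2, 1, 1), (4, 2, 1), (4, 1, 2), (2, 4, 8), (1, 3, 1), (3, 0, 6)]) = w(4→2)=1 + w(2→1)=1
= 2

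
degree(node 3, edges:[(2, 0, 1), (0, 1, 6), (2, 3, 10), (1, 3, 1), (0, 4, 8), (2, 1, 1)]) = incident: (2,3), (1,3)
= 2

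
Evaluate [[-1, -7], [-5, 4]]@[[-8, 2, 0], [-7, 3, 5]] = [[57, -23, -35], [12, 2, 20]]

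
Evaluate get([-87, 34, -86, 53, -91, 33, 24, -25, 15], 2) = -86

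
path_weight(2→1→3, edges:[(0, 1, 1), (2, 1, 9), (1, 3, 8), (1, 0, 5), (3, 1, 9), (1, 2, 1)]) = w(2→1)=9 + w(1→3)=8
= 17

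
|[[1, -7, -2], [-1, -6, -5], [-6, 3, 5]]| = (1)*(1)*det([[-6, -5], [3, 5]]) + (-1)*(-7)*det([[-1, -5], [-6, 5]]) + (1)*(-2)*det([[-1, -6], [-6, 3]])
= -15 + -245 + 78
= -182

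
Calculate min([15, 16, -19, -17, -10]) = -19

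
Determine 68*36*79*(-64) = -12377088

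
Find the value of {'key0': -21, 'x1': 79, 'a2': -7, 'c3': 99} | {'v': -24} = {'key0': -21, 'x1': 79, 'a2': -7, 'c3': 99, 'v': -24}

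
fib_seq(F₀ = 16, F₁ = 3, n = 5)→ F_2 = F_1 + F_0 = 19
F_3 = F_2 + F_1 = 22
F_4 = F_3 + F_2 = 41
= [16, 3, 19, 22, 41]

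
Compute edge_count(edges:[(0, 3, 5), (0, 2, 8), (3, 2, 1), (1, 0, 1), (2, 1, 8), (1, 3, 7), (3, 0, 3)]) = 7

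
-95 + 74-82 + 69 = -34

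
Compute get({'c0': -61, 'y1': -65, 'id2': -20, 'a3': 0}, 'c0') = -61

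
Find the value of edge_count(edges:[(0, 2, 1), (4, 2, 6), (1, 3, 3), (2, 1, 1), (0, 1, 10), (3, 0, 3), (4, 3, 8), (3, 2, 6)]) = 8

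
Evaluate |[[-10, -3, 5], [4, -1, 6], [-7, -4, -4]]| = -317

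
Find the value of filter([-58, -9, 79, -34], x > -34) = [-9, 79]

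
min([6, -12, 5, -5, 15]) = -12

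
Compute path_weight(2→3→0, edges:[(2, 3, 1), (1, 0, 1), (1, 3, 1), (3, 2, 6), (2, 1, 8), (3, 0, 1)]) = 2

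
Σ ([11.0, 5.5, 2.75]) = 11.0 + 5.5 + 2.75
= 19.25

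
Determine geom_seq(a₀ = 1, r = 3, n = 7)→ a_0 = 1*3^0 = 1
a_1 = 1*3^1 = 3
a_2 = 1*3^2 = 9
...
= [1, 3, 9, 27, 81, 243, 729]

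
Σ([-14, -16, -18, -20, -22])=(-14) + (-16) + (-18) + (-20) + (-22)
= -90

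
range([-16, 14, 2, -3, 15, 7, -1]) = 31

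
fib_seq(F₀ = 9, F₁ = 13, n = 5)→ F_2 = F_1 + F_0 = 22
F_3 = F_2 + F_1 = 35
F_4 = F_3 + F_2 = 57
= [9, 13, 22, 35, 57]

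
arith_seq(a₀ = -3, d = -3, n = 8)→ a_0 = -3 + 0*-3 = -3
a_1 = -3 + 1*-3 = -6
a_2 = -3 + 2*-3 = -9
...
= [-3, -6, -9, -12, -15, -18, -21, -24]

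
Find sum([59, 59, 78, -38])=158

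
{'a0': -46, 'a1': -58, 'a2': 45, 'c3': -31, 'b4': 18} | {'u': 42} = {'a0': -46, 'a1': -58, 'a2': 45, 'c3': -31, 'b4': 18, 'u': 42}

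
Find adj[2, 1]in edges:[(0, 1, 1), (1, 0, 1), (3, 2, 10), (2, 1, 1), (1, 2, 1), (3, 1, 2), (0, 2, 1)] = 1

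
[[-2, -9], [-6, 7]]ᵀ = [[-2, -6], [-9, 7]]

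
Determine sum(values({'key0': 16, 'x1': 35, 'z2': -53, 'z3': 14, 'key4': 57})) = 69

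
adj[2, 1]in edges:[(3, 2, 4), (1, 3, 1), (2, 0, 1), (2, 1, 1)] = 1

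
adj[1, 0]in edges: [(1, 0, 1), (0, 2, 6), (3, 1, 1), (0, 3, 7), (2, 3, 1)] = 1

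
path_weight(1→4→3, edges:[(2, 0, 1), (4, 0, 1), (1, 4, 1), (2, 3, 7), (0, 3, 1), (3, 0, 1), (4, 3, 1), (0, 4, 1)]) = w(1→4)=1 + w(4→3)=1
= 2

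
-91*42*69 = -263718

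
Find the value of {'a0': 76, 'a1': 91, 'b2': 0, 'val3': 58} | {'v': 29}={'a0': 76, 'a1': 91, 'b2': 0, 'val3': 58, 'v': 29}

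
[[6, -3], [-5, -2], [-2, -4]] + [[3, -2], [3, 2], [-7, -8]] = [[9, -5], [-2, 0], [-9, -12]]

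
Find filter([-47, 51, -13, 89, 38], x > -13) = keep x where x > -13: -47✗, 51✓, -13✗, 89✓, 38✓
= [51, 89, 38]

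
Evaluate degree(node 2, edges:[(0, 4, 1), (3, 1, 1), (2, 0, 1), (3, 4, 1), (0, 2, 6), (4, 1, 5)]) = 2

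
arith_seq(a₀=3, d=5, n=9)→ [3, 8, 13, 18, 23, 28, 33, 38, 43]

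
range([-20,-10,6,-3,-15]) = 26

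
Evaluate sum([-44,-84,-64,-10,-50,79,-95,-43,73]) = -238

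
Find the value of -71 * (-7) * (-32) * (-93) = 1479072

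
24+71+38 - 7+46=172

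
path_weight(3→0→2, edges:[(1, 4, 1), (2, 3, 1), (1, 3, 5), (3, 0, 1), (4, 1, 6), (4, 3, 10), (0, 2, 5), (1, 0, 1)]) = w(3→0)=1 + w(0→2)=5
= 6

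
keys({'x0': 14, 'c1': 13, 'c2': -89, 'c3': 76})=['x0', 'c1', 'c2', 'c3']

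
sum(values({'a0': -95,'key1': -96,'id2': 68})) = -123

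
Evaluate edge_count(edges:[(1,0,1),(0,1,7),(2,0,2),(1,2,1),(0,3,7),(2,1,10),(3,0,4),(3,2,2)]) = 8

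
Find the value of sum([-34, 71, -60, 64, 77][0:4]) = slice → [-34, 71, -60, 64]
(-34) + 71 + (-60) + 64
= 41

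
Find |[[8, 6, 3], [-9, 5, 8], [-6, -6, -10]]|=-592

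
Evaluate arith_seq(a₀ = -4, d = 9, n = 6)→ a_0 = -4 + 0*9 = -4
a_1 = -4 + 1*9 = 5
a_2 = -4 + 2*9 = 14
...
= [-4, 5, 14, 23, 32, 41]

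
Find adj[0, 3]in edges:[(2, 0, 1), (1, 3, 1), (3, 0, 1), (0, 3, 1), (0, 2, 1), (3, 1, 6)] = 1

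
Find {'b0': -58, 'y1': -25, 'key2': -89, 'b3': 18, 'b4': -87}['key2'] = -89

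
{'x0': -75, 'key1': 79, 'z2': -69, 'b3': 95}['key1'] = 79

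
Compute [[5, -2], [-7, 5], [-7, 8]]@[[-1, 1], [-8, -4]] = C[0][0] = (5)*(-1) + (-2)*(-8) = 11
C[0][1] = (5)*(1) + (-2)*(-4) = 13
C[1][0] = (-7)*(-1) + (5)*(-8) = -33
C[1][1] = (-7)*(1) + (5)*(-4) = -27
C[2][0] = (-7)*(-1) + (8)*(-8) = -57
C[2][1] = (-7)*(1) + (8)*(-4) = -39
= [[11, 13], [-33, -27], [-57, -39]]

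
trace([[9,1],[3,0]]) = 9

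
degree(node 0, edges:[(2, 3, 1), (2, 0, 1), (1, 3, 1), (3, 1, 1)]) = incident: (2,0)
= 1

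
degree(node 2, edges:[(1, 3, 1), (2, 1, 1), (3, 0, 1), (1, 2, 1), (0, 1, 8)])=2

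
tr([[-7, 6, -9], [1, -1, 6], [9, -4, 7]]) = diagonal: (-7) + (-1) + 7
= -1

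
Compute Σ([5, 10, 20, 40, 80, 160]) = 5 + 10 + 20 + 40 + 80 + 160
= 315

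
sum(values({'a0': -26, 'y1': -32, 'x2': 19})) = (-26) + (-32) + 19
= -39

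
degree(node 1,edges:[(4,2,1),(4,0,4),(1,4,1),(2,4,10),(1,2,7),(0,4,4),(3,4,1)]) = incident: (1,4), (1,2)
= 2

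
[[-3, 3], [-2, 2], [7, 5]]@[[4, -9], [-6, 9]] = C[0][0] = (-3)*(4) + (3)*(-6) = -30
C[0][1] = (-3)*(-9) + (3)*(9) = 54
C[1][0] = (-2)*(4) + (2)*(-6) = -20
C[1][1] = (-2)*(-9) + (2)*(9) = 36
C[2][0] = (7)*(4) + (5)*(-6) = -2
C[2][1] = (7)*(-9) + (5)*(9) = -18
= [[-30, 54], [-20, 36], [-2, -18]]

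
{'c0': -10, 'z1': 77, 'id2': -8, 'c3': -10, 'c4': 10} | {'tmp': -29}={'c0': -10, 'z1': 77, 'id2': -8, 'c3': -10, 'c4': 10, 'tmp': -29}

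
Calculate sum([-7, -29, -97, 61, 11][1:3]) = -126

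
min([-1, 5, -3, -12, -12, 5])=-12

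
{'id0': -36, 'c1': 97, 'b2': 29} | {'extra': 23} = {'id0': -36, 'c1': 97, 'b2': 29, 'extra': 23}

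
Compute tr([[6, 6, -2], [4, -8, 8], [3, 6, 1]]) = -1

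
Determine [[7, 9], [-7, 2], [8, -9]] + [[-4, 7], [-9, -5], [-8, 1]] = [[3, 16], [-16, -3], [0, -8]]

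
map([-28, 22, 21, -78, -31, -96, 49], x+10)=-28+10=-18, 22+10=32, 21+10=31, -78+10=-68, -31+10=-21, -96+10=-86, 49+10=59
= [-18, 32, 31, -68, -21, -86, 59]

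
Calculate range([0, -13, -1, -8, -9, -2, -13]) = 13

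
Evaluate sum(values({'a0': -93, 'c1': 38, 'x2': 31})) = -24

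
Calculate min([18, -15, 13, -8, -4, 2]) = -15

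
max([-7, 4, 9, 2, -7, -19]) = 9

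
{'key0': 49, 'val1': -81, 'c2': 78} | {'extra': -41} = {'key0': 49, 'val1': -81, 'c2': 78, 'extra': -41}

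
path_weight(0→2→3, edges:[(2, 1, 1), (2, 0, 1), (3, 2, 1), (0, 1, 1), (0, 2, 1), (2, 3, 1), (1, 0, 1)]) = w(0→2)=1 + w(2→3)=1
= 2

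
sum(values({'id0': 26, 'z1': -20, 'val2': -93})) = -87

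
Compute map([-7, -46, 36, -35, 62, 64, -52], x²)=(-7)²=49, (-46)²=2116, (36)²=1296, (-35)²=1225, (62)²=3844, (64)²=4096, (-52)²=2704
= [49, 2116, 1296, 1225, 3844, 4096, 2704]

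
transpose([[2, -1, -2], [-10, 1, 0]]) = [[2, -10], [-1, 1], [-2, 0]]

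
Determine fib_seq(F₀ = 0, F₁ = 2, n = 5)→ F_2 = F_1 + F_0 = 2
F_3 = F_2 + F_1 = 4
F_4 = F_3 + F_2 = 6
= [0, 2, 2, 4, 6]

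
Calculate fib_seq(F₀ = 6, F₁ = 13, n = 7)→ F_2 = F_1 + F_0 = 19
F_3 = F_2 + F_1 = 32
F_4 = F_3 + F_2 = 51
...
= [6, 13, 19, 32, 51, 83, 134]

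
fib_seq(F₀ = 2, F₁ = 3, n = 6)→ F_2 = F_1 + F_0 = 5
F_3 = F_2 + F_1 = 8
F_4 = F_3 + F_2 = 13
...
= [2, 3, 5, 8, 13, 21]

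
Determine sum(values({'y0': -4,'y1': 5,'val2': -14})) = -13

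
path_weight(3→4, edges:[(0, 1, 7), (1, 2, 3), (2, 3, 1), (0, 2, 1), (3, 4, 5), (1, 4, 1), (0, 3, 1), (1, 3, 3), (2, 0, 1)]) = 5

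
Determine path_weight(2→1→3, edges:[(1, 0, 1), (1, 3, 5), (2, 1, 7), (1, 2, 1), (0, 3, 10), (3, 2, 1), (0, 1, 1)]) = 12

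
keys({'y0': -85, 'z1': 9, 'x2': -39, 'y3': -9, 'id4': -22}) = ['y0', 'z1', 'x2', 'y3', 'id4']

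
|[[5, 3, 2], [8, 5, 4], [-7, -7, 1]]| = (1)*(5)*det([[5, 4], [-7, 1]]) + (-1)*(3)*det([[8, 4], [-7, 1]]) + (1)*(2)*det([[8, 5], [-7, -7]])
= 165 + -108 + -42
= 15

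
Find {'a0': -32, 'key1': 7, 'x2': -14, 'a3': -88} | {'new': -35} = {'a0': -32, 'key1': 7, 'x2': -14, 'a3': -88, 'new': -35}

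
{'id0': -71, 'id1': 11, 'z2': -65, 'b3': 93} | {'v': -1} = {'id0': -71, 'id1': 11, 'z2': -65, 'b3': 93, 'v': -1}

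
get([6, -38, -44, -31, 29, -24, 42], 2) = -44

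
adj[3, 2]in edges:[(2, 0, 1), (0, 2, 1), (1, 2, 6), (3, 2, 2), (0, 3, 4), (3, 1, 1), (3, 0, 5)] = 2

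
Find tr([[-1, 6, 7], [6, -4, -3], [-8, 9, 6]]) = 1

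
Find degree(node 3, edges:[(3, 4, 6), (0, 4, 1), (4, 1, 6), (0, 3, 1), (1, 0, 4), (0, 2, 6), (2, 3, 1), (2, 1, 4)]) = 3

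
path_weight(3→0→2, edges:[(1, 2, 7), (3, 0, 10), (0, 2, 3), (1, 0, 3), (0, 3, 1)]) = 13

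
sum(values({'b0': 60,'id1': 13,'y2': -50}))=23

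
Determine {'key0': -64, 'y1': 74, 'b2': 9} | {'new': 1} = {'key0': -64, 'y1': 74, 'b2': 9, 'new': 1}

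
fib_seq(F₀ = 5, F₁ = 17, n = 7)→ F_2 = F_1 + F_0 = 22
F_3 = F_2 + F_1 = 39
F_4 = F_3 + F_2 = 61
...
= [5, 17, 22, 39, 61, 100, 161]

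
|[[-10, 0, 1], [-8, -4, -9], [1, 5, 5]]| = -286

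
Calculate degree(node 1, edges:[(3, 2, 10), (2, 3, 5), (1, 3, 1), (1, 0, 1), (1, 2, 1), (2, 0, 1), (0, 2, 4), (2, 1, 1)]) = 4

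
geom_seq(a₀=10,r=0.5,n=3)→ a_0 = 10*0.5^0 = 10.0
a_1 = 10*0.5^1 = 5.0
a_2 = 10*0.5^2 = 2.5
= [10.0, 5.0, 2.5]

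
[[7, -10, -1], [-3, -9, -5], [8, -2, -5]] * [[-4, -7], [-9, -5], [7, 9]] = [[55, -8], [58, 21], [-49, -91]]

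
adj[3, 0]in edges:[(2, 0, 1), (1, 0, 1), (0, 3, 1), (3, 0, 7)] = 7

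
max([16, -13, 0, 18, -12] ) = 18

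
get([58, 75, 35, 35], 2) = 35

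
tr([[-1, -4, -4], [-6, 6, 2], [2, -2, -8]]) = diagonal: (-1) + 6 + (-8)
= -3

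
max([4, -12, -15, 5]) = 5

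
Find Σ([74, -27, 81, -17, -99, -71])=74 + (-27) + 81 + (-17) + (-99) + (-71)
= -59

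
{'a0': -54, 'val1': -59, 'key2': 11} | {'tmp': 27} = {'a0': -54, 'val1': -59, 'key2': 11, 'tmp': 27}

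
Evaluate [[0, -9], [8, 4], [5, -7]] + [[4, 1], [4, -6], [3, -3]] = [[4, -8], [12, -2], [8, -10]]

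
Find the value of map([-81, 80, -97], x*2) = -81*2=-162, 80*2=160, -97*2=-194
= [-162, 160, -194]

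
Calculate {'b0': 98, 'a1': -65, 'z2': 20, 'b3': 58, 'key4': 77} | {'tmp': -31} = {'b0': 98, 'a1': -65, 'z2': 20, 'b3': 58, 'key4': 77, 'tmp': -31}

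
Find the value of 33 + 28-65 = -4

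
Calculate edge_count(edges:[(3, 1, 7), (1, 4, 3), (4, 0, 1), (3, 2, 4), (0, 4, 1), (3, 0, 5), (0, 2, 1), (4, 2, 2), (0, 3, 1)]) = 9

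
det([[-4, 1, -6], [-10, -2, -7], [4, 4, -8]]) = (1)*(-4)*det([[-2, -7], [4, -8]]) + (-1)*(1)*det([[-10, -7], [4, -8]]) + (1)*(-6)*det([[-10, -2], [4, 4]])
= -176 + -108 + 192
= -92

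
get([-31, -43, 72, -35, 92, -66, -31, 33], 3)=-35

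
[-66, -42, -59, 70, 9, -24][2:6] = [-59, 70, 9, -24]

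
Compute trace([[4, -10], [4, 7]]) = diagonal: 4 + 7
= 11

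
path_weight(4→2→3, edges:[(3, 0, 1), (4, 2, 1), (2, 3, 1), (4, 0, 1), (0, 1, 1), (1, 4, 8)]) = w(4→2)=1 + w(2→3)=1
= 2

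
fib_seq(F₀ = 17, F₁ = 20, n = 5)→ F_2 = F_1 + F_0 = 37
F_3 = F_2 + F_1 = 57
F_4 = F_3 + F_2 = 94
= [17, 20, 37, 57, 94]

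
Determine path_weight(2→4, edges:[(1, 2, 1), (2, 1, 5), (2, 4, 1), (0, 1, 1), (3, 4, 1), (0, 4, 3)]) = 1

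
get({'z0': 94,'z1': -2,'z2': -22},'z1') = -2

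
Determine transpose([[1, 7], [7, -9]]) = [[1, 7], [7, -9]]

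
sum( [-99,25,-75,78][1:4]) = 28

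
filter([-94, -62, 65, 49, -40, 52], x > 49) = keep x where x > 49: -94✗, -62✗, 65✓, 49✗, -40✗, 52✓
= [65, 52]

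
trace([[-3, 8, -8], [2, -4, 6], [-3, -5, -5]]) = diagonal: (-3) + (-4) + (-5)
= -12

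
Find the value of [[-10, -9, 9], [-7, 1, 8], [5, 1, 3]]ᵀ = [[-10, -7, 5], [-9, 1, 1], [9, 8, 3]]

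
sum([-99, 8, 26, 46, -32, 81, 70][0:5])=slice → [-99, 8, 26, 46, -32]
(-99) + 8 + 26 + 46 + (-32)
= -51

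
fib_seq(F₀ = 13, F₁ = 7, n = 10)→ F_2 = F_1 + F_0 = 20
F_3 = F_2 + F_1 = 27
F_4 = F_3 + F_2 = 47
...
= [13, 7, 20, 27, 47, 74, 121, 195, 316, 511]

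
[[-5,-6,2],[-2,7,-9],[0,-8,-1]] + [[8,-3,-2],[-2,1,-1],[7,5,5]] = [[3, -9, 0], [-4, 8, -10], [7, -3, 4]]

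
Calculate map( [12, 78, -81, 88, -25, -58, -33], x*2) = 12*2=24, 78*2=156, -81*2=-162, 88*2=176, -25*2=-50, -58*2=-116, -33*2=-66
= [24, 156, -162, 176, -50, -116, -66]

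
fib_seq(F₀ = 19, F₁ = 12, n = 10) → [19, 12, 31, 43, 74, 117, 191, 308, 499, 807]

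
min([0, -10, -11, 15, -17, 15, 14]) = -17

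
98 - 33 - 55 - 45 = -35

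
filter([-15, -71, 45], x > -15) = [45]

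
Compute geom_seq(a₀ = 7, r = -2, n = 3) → [7, -14, 28]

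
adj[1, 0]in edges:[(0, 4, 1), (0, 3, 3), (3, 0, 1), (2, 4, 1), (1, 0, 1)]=1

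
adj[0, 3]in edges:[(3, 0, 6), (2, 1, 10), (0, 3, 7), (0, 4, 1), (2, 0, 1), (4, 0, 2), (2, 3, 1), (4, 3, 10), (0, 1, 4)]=7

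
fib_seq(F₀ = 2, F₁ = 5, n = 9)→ [2, 5, 7, 12, 19, 31, 50, 81, 131]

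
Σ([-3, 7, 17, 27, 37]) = (-3) + 7 + 17 + 27 + 37
= 85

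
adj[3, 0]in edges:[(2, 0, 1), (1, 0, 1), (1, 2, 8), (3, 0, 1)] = 1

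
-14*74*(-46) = 47656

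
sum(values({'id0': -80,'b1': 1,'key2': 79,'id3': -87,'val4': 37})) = -50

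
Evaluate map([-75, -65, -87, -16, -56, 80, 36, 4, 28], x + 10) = -75+10=-65, -65+10=-55, -87+10=-77, -16+10=-6, -56+10=-46, 80+10=90, 36+10=46, 4+10=14, 28+10=38
= [-65, -55, -77, -6, -46, 90, 46, 14, 38]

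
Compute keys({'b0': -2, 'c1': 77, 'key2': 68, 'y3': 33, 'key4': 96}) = ['b0', 'c1', 'key2', 'y3', 'key4']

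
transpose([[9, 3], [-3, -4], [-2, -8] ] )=[[9, -3, -2], [3, -4, -8]]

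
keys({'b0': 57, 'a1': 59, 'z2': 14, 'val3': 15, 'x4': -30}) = ['b0', 'a1', 'z2', 'val3', 'x4']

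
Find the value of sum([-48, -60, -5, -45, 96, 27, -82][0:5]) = slice → [-48, -60, -5, -45, 96]
(-48) + (-60) + (-5) + (-45) + 96
= -62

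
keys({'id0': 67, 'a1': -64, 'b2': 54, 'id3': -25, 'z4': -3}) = ['id0', 'a1', 'b2', 'id3', 'z4']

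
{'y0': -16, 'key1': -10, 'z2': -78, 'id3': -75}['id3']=-75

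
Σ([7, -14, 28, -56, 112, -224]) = -147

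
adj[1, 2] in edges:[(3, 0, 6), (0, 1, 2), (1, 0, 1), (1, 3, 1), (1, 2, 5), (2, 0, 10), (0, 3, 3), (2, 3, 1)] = 5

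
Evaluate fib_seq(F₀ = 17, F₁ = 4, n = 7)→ [17, 4, 21, 25, 46, 71, 117]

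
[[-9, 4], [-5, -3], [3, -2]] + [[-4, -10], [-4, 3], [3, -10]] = [[-13, -6], [-9, 0], [6, -12]]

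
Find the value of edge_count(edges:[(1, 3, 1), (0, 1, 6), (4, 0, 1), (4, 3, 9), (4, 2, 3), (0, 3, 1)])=6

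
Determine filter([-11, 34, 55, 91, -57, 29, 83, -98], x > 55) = keep x where x > 55: -11✗, 34✗, 55✗, 91✓, -57✗, 29✗, 83✓, -98✗
= [91, 83]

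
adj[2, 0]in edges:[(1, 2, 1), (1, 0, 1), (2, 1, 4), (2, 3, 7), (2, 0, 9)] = 9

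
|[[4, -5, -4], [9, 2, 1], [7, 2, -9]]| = (1)*(4)*det([[2, 1], [2, -9]]) + (-1)*(-5)*det([[9, 1], [7, -9]]) + (1)*(-4)*det([[9, 2], [7, 2]])
= -80 + -440 + -16
= -536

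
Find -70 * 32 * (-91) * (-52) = -10599680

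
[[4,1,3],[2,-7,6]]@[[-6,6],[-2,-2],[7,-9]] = [[-5, -5], [44, -28]]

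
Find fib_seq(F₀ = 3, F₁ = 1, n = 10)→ [3, 1, 4, 5, 9, 14, 23, 37, 60, 97]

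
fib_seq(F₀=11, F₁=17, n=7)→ [11, 17, 28, 45, 73, 118, 191]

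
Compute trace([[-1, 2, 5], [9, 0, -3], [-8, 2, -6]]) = -7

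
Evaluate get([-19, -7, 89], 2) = 89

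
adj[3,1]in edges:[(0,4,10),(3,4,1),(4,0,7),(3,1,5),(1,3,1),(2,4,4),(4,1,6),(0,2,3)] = 5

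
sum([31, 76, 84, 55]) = 31 + 76 + 84 + 55
= 246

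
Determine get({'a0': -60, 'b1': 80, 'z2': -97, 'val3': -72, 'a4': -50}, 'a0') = -60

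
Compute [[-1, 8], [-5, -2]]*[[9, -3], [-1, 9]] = C[0][0] = (-1)*(9) + (8)*(-1) = -17
C[0][1] = (-1)*(-3) + (8)*(9) = 75
C[1][0] = (-5)*(9) + (-2)*(-1) = -43
C[1][1] = (-5)*(-3) + (-2)*(9) = -3
= [[-17, 75], [-43, -3]]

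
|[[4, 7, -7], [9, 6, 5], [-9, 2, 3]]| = (1)*(4)*det([[6, 5], [2, 3]]) + (-1)*(7)*det([[9, 5], [-9, 3]]) + (1)*(-7)*det([[9, 6], [-9, 2]])
= 32 + -504 + -504
= -976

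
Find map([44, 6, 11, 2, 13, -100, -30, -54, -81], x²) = (44)²=1936, (6)²=36, (11)²=121, (2)²=4, (13)²=169, (-100)²=10000, (-30)²=900, (-54)²=2916, (-81)²=6561
= [1936, 36, 121, 4, 169, 10000, 900, 2916, 6561]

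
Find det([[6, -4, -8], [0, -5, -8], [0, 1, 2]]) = -12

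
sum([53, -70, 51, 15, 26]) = 75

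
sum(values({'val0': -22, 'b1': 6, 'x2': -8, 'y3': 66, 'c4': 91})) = 133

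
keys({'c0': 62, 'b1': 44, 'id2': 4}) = ['c0', 'b1', 'id2']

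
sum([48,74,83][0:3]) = slice → [48, 74, 83]
48 + 74 + 83
= 205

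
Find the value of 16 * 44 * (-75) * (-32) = 1689600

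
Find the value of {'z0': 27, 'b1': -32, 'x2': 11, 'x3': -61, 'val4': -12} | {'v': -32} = {'z0': 27, 'b1': -32, 'x2': 11, 'x3': -61, 'val4': -12, 'v': -32}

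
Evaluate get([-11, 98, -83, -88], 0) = -11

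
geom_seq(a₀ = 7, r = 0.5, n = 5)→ [7.0, 3.5, 1.75, 0.875, 0.4375]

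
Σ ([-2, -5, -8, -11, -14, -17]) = (-2) + (-5) + (-8) + (-11) + (-14) + (-17)
= -57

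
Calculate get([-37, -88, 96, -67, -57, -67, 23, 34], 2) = 96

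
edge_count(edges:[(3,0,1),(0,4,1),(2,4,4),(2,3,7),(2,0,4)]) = 5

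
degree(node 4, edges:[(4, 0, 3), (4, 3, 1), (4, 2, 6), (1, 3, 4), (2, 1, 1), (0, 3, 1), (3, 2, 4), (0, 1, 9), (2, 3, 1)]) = 3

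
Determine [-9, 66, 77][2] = 77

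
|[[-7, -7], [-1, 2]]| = -21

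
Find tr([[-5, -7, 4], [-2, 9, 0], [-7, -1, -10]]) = diagonal: (-5) + 9 + (-10)
= -6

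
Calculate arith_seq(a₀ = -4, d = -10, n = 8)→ [-4, -14, -24, -34, -44, -54, -64, -74]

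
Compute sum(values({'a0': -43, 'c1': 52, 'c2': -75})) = -66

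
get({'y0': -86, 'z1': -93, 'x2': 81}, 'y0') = -86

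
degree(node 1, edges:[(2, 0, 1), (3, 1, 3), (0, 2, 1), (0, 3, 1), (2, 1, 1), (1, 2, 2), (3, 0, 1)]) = 3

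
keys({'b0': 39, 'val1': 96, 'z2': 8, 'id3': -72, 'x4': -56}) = ['b0', 'val1', 'z2', 'id3', 'x4']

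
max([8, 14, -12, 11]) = 14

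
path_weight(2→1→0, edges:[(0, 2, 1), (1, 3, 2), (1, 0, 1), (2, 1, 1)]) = 2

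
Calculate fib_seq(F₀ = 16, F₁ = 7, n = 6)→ F_2 = F_1 + F_0 = 23
F_3 = F_2 + F_1 = 30
F_4 = F_3 + F_2 = 53
...
= [16, 7, 23, 30, 53, 83]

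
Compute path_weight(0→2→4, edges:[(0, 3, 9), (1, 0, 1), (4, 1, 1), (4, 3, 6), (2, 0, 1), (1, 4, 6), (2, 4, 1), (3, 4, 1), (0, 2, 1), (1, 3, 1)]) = 2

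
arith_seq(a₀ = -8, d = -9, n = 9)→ [-8, -17, -26, -35, -44, -53, -62, -71, -80]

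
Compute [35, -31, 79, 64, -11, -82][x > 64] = [79]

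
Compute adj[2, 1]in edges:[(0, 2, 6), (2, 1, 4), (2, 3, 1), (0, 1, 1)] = 4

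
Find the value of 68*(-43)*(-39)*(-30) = -3421080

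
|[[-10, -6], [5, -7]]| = (-10)*(-7) - (-6)*(5)
= 100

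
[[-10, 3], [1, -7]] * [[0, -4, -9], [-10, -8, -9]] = [[-30, 16, 63], [70, 52, 54]]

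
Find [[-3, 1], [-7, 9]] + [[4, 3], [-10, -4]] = [[1, 4], [-17, 5]]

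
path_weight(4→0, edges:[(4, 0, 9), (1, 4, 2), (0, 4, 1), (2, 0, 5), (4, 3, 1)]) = w(4→0)=9
= 9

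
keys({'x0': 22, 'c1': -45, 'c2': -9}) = ['x0', 'c1', 'c2']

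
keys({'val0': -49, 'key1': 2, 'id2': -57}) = ['val0', 'key1', 'id2']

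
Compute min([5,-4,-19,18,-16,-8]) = -19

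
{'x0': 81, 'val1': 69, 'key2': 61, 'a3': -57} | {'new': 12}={'x0': 81, 'val1': 69, 'key2': 61, 'a3': -57, 'new': 12}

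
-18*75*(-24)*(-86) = -2786400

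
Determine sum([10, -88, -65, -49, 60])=10 + (-88) + (-65) + (-49) + 60
= -132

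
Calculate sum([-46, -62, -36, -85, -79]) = (-46) + (-62) + (-36) + (-85) + (-79)
= -308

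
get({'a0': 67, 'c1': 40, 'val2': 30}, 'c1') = 40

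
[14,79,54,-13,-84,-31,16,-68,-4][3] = -13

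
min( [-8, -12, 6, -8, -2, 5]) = -12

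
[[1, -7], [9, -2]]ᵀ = [[1, 9], [-7, -2]]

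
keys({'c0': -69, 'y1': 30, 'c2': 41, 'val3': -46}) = ['c0', 'y1', 'c2', 'val3']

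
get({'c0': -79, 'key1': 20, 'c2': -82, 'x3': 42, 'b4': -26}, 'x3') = 42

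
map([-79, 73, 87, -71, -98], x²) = [6241, 5329, 7569, 5041, 9604]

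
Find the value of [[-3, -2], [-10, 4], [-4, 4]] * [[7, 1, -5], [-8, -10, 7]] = [[-5, 17, 1], [-102, -50, 78], [-60, -44, 48]]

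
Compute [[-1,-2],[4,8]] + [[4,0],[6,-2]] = [[3, -2], [10, 6]]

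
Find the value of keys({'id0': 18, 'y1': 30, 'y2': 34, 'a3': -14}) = ['id0', 'y1', 'y2', 'a3']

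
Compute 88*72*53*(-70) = -23506560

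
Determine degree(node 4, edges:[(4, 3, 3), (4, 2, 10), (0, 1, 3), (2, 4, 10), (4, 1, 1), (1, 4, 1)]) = 5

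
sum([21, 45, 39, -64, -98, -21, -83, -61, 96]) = -126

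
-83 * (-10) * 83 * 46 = 3168940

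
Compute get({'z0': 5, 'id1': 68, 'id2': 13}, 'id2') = 13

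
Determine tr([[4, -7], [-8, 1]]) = 5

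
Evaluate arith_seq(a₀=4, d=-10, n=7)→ a_0 = 4 + 0*-10 = 4
a_1 = 4 + 1*-10 = -6
a_2 = 4 + 2*-10 = -16
...
= [4, -6, -16, -26, -36, -46, -56]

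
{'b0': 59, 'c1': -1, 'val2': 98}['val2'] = 98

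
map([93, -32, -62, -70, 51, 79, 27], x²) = [8649, 1024, 3844, 4900, 2601, 6241, 729]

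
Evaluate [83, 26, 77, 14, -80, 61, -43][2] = 77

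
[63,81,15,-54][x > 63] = keep x where x > 63: 63✗, 81✓, 15✗, -54✗
= [81]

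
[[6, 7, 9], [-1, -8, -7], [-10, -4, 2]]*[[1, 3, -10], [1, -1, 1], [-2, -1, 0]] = C[0][0] = (6)*(1) + (7)*(1) + (9)*(-2) = -5
C[0][1] = (6)*(3) + (7)*(-1) + (9)*(-1) = 2
C[0][2] = (6)*(-10) + (7)*(1) + (9)*(0) = -53
C[1][0] = (-1)*(1) + (-8)*(1) + (-7)*(-2) = 5
C[1][1] = (-1)*(3) + (-8)*(-1) + (-7)*(-1) = 12
C[1][2] = (-1)*(-10) + (-8)*(1) + (-7)*(0) = 2
... (3 more cells)
= [[-5, 2, -53], [5, 12, 2], [-18, -28, 96]]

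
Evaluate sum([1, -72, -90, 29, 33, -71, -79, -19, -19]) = -287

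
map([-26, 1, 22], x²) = (-26)²=676, (1)²=1, (22)²=484
= [676, 1, 484]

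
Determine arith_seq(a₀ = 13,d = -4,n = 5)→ a_0 = 13 + 0*-4 = 13
a_1 = 13 + 1*-4 = 9
a_2 = 13 + 2*-4 = 5
...
= [13, 9, 5, 1, -3]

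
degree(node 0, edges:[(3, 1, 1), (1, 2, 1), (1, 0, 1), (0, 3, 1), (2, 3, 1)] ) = incident: (1,0), (0,3)
= 2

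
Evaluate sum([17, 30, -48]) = 17 + 30 + (-48)
= -1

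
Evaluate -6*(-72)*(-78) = -33696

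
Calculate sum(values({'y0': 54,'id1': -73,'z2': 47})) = 28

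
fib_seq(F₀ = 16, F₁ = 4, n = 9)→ F_2 = F_1 + F_0 = 20
F_3 = F_2 + F_1 = 24
F_4 = F_3 + F_2 = 44
...
= [16, 4, 20, 24, 44, 68, 112, 180, 292]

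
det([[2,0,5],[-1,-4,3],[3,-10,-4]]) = (1)*(2)*det([[-4, 3], [-10, -4]]) + (-1)*(0)*det([[-1, 3], [3, -4]]) + (1)*(5)*det([[-1, -4], [3, -10]])
= 92 + 0 + 110
= 202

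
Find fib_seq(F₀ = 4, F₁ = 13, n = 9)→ [4, 13, 17, 30, 47, 77, 124, 201, 325]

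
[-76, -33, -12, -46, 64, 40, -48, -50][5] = 40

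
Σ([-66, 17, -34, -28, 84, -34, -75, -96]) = (-66) + 17 + (-34) + (-28) + 84 + (-34) + (-75) + (-96)
= -232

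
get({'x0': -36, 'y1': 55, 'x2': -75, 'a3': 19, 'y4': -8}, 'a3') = 19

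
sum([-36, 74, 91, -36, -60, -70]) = (-36) + 74 + 91 + (-36) + (-60) + (-70)
= -37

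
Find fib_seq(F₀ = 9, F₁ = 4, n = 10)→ F_2 = F_1 + F_0 = 13
F_3 = F_2 + F_1 = 17
F_4 = F_3 + F_2 = 30
...
= [9, 4, 13, 17, 30, 47, 77, 124, 201, 325]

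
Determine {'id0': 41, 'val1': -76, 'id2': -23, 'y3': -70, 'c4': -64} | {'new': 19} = {'id0': 41, 'val1': -76, 'id2': -23, 'y3': -70, 'c4': -64, 'new': 19}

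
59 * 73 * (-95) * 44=-18003260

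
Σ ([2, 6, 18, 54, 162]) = 242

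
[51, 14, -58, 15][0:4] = [51, 14, -58, 15]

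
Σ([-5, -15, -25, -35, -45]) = -125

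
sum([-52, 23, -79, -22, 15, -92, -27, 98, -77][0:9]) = slice → [-52, 23, -79, -22, 15, -92, -27, 98, -77]
(-52) + 23 + (-79) + (-22) + 15 + (-92) + (-27) + 98 + (-77)
= -213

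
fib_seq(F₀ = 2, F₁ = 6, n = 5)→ F_2 = F_1 + F_0 = 8
F_3 = F_2 + F_1 = 14
F_4 = F_3 + F_2 = 22
= [2, 6, 8, 14, 22]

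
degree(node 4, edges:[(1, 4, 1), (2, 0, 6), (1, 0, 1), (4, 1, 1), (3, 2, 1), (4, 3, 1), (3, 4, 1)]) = incident: (1,4), (4,1), (4,3), (3,4)
= 4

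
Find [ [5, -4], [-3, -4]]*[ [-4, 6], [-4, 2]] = [[-4, 22], [28, -26]]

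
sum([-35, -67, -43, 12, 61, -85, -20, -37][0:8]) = slice → [-35, -67, -43, 12, 61, -85, -20, -37]
(-35) + (-67) + (-43) + 12 + 61 + (-85) + (-20) + (-37)
= -214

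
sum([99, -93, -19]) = 99 + (-93) + (-19)
= -13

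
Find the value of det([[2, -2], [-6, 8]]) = 4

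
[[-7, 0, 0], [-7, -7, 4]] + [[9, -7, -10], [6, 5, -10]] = [[2, -7, -10], [-1, -2, -6]]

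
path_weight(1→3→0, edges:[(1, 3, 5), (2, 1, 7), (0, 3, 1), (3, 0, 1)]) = 6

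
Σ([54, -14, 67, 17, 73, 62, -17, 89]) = 54 + (-14) + 67 + 17 + 73 + 62 + (-17) + 89
= 331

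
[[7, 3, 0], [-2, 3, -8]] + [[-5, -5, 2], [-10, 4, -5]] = [[2, -2, 2], [-12, 7, -13]]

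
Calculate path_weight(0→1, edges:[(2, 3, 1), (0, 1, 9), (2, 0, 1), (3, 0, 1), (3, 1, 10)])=w(0→1)=9
= 9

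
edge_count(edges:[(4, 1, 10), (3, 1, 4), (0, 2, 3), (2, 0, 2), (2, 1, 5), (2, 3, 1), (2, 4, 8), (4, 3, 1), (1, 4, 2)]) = 9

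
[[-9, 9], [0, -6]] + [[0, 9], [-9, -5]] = [[-9, 18], [-9, -11]]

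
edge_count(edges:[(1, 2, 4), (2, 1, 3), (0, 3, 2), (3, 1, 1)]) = 4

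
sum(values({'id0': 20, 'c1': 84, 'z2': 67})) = 171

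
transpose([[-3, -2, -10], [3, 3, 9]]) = [[-3, 3], [-2, 3], [-10, 9]]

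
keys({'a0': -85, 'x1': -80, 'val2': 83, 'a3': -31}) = ['a0', 'x1', 'val2', 'a3']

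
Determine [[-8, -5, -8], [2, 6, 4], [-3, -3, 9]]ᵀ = [[-8, 2, -3], [-5, 6, -3], [-8, 4, 9]]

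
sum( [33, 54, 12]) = 33 + 54 + 12
= 99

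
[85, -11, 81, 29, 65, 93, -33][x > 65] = keep x where x > 65: 85✓, -11✗, 81✓, 29✗, 65✗, 93✓, -33✗
= [85, 81, 93]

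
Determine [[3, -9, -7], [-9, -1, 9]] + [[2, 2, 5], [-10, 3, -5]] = [[5, -7, -2], [-19, 2, 4]]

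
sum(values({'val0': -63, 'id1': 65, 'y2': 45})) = (-63) + 65 + 45
= 47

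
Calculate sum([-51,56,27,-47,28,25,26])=(-51) + 56 + 27 + (-47) + 28 + 25 + 26
= 64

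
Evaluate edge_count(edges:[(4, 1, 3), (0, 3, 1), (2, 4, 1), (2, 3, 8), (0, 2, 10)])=5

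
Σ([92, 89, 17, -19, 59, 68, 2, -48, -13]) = 247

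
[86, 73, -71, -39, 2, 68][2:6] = [-71, -39, 2, 68]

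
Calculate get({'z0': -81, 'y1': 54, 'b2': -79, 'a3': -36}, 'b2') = -79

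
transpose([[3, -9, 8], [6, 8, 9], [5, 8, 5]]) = [[3, 6, 5], [-9, 8, 8], [8, 9, 5]]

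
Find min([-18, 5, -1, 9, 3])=-18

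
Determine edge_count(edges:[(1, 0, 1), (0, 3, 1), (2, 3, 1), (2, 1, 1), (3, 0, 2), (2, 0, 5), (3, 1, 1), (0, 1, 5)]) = 8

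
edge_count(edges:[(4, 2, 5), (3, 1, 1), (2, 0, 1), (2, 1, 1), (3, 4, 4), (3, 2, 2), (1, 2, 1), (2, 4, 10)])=8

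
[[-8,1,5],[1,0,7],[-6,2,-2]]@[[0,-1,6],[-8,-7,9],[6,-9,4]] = [[22, -44, -19], [42, -64, 34], [-28, 10, -26]]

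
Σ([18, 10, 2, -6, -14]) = 18 + 10 + 2 + (-6) + (-14)
= 10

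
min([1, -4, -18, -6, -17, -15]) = -18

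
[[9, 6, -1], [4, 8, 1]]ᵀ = [[9, 4], [6, 8], [-1, 1]]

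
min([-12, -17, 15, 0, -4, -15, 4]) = -17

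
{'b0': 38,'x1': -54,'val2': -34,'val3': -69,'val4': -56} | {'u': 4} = {'b0': 38, 'x1': -54, 'val2': -34, 'val3': -69, 'val4': -56, 'u': 4}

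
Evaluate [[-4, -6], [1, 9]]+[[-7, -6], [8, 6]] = [[-11, -12], [9, 15]]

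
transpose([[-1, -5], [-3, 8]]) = [[-1, -3], [-5, 8]]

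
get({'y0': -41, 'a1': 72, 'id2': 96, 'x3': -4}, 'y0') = -41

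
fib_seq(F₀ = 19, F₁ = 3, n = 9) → F_2 = F_1 + F_0 = 22
F_3 = F_2 + F_1 = 25
F_4 = F_3 + F_2 = 47
...
= [19, 3, 22, 25, 47, 72, 119, 191, 310]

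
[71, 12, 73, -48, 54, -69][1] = 12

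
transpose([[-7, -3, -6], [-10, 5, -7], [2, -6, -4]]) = [[-7, -10, 2], [-3, 5, -6], [-6, -7, -4]]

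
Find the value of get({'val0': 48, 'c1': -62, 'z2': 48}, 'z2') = 48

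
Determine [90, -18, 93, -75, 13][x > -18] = [90, 93, 13]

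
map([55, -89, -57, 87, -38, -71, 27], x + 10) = 55+10=65, -89+10=-79, -57+10=-47, 87+10=97, -38+10=-28, -71+10=-61, 27+10=37
= [65, -79, -47, 97, -28, -61, 37]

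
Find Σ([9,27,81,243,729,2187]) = 3276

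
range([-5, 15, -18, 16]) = 34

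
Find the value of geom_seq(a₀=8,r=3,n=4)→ [8, 24, 72, 216]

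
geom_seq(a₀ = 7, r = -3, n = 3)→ a_0 = 7*(-3)^0 = 7
a_1 = 7*(-3)^1 = -21
a_2 = 7*(-3)^2 = 63
= [7, -21, 63]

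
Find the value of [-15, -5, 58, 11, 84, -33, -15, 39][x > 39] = [58, 84]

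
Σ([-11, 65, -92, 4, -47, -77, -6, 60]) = (-11) + 65 + (-92) + 4 + (-47) + (-77) + (-6) + 60
= -104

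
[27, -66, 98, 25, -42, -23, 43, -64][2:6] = [98, 25, -42, -23]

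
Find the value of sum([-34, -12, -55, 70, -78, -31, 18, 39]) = (-34) + (-12) + (-55) + 70 + (-78) + (-31) + 18 + 39
= -83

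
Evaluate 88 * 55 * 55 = 266200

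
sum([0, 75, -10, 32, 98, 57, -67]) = 185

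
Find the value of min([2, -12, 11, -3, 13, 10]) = -12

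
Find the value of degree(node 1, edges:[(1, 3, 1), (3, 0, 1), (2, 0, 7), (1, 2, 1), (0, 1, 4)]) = 3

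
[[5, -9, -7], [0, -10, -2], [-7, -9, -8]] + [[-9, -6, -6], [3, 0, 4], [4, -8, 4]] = [[-4, -15, -13], [3, -10, 2], [-3, -17, -4]]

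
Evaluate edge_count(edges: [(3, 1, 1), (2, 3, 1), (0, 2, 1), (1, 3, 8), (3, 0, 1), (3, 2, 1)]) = 6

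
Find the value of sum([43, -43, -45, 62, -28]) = -11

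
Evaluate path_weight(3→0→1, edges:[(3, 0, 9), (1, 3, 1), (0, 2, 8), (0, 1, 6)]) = 15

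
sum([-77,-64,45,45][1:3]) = slice → [-64, 45]
(-64) + 45
= -19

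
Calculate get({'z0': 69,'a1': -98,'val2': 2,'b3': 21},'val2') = 2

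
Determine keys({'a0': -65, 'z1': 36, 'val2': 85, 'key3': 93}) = ['a0', 'z1', 'val2', 'key3']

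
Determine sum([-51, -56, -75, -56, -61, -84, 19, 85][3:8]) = slice → [-56, -61, -84, 19, 85]
(-56) + (-61) + (-84) + 19 + 85
= -97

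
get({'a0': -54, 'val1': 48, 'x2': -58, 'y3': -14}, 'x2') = -58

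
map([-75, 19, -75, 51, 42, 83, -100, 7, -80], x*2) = -75*2=-150, 19*2=38, -75*2=-150, 51*2=102, 42*2=84, 83*2=166, -100*2=-200, 7*2=14, -80*2=-160
= [-150, 38, -150, 102, 84, 166, -200, 14, -160]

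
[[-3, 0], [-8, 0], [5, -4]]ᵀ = [[-3, -8, 5], [0, 0, -4]]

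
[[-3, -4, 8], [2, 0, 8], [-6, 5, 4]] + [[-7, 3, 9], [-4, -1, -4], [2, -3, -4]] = [[-10, -1, 17], [-2, -1, 4], [-4, 2, 0]]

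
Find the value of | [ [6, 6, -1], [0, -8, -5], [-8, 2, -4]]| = 556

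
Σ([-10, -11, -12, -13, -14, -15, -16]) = -91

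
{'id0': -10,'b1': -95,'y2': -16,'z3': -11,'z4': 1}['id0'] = -10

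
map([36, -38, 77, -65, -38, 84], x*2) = [72, -76, 154, -130, -76, 168]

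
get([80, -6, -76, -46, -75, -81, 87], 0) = 80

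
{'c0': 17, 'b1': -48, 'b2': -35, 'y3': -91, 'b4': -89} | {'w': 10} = {'c0': 17, 'b1': -48, 'b2': -35, 'y3': -91, 'b4': -89, 'w': 10}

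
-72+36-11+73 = 26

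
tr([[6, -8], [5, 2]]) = diagonal: 6 + 2
= 8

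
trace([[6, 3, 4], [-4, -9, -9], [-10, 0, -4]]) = -7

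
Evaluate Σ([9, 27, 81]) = 9 + 27 + 81
= 117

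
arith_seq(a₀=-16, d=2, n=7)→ [-16, -14, -12, -10, -8, -6, -4]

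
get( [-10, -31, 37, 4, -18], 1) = -31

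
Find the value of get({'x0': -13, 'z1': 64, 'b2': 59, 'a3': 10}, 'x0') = -13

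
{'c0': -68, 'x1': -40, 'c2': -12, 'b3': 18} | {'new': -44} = {'c0': -68, 'x1': -40, 'c2': -12, 'b3': 18, 'new': -44}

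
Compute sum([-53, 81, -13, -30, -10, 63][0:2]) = slice → [-53, 81]
(-53) + 81
= 28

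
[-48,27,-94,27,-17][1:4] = [27, -94, 27]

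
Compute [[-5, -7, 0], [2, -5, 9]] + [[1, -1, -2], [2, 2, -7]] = [[-4, -8, -2], [4, -3, 2]]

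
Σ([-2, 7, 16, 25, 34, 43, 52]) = 175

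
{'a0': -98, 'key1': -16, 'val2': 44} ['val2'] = 44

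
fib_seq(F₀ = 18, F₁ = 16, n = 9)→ [18, 16, 34, 50, 84, 134, 218, 352, 570]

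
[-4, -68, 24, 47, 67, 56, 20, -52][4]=67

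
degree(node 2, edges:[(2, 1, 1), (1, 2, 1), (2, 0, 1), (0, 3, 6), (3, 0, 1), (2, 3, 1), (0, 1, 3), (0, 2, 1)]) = incident: (2,1), (1,2), (2,0), (2,3), (0,2)
= 5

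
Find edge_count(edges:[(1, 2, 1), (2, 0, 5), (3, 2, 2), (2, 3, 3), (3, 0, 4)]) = 5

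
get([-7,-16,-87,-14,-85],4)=-85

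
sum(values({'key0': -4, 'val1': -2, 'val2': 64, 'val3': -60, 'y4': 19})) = (-4) + (-2) + 64 + (-60) + 19
= 17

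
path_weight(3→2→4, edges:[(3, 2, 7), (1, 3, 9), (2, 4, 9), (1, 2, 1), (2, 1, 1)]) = w(3→2)=7 + w(2→4)=9
= 16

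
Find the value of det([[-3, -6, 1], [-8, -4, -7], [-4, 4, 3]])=(1)*(-3)*det([[-4, -7], [4, 3]]) + (-1)*(-6)*det([[-8, -7], [-4, 3]]) + (1)*(1)*det([[-8, -4], [-4, 4]])
= -48 + -312 + -48
= -408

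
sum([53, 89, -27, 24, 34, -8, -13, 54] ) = 206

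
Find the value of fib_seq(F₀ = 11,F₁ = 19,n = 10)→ [11, 19, 30, 49, 79, 128, 207, 335, 542, 877]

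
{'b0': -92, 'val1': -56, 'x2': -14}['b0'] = -92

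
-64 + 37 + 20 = -7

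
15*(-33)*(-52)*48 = 1235520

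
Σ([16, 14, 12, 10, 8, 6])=66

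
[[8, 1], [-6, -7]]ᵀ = [[8, -6], [1, -7]]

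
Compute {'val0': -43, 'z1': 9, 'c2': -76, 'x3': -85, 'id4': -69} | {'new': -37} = {'val0': -43, 'z1': 9, 'c2': -76, 'x3': -85, 'id4': -69, 'new': -37}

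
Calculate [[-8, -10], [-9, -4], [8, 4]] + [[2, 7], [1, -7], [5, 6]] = [[-6, -3], [-8, -11], [13, 10]]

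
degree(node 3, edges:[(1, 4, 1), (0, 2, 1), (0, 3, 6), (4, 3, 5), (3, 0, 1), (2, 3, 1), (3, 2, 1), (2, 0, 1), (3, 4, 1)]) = incident: (0,3), (4,3), (3,0), (2,3), (3,2), (3,4)
= 6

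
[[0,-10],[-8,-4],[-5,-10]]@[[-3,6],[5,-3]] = [[-50, 30], [4, -36], [-35, 0]]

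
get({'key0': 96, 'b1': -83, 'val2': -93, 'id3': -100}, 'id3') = -100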